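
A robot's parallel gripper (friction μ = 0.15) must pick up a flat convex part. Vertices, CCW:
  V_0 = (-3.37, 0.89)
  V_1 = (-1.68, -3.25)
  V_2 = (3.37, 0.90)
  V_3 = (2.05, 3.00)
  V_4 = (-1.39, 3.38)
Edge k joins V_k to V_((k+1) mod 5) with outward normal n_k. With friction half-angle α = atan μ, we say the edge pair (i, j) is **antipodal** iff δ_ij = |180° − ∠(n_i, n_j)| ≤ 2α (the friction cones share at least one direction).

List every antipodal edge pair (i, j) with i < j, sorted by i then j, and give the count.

count = 2; pairs: (0,2), (1,4)

α = atan 0.15 = 8.53°;  2α = 17.06°
n_0 = (-0.9258, -0.3779)
n_1 = (+0.6349, -0.7726)
n_2 = (+0.8466, +0.5322)
n_3 = (+0.1098, +0.9940)
n_4 = (-0.7827, +0.6224)
  (0,1): δ = 72.79°  ·
  (0,2): δ = 9.95°  ✓
  (0,3): δ = 61.49°  ·
  (0,4): δ = 119.30°  ·
  (1,2): δ = 97.26°  ·
  (1,3): δ = 45.72°  ·
  (1,4): δ = 12.10°  ✓
  (2,3): δ = 128.46°  ·
  (2,4): δ = 70.64°  ·
  (3,4): δ = 122.19°  ·
antipodal pairs: 2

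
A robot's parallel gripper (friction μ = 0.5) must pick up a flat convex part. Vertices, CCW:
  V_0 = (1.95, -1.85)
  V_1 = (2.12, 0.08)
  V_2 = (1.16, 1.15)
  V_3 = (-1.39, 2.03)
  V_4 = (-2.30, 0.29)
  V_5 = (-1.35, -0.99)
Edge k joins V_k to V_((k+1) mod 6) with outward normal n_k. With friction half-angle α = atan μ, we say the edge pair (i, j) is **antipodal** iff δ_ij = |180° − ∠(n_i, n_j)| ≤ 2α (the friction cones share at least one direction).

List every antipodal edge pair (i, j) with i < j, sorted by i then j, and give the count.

α = atan 0.5 = 26.57°;  2α = 53.13°
n_0 = (+0.9961, -0.0877)
n_1 = (+0.7443, +0.6678)
n_2 = (+0.3262, +0.9453)
n_3 = (-0.8861, +0.4634)
n_4 = (-0.8030, -0.5960)
n_5 = (-0.2522, -0.9677)
  (0,1): δ = 133.07°  ·
  (0,2): δ = 104.01°  ·
  (0,3): δ = 22.58°  ✓
  (0,4): δ = 41.62°  ✓
  (0,5): δ = 80.43°  ·
  (1,2): δ = 150.94°  ·
  (1,3): δ = 69.51°  ·
  (1,4): δ = 5.32°  ✓
  (1,5): δ = 33.49°  ✓
  (2,3): δ = 98.57°  ·
  (2,4): δ = 34.38°  ✓
  (2,5): δ = 4.43°  ✓
  (3,4): δ = 115.81°  ·
  (3,5): δ = 77.00°  ·
  (4,5): δ = 141.19°  ·
antipodal pairs: 6

count = 6; pairs: (0,3), (0,4), (1,4), (1,5), (2,4), (2,5)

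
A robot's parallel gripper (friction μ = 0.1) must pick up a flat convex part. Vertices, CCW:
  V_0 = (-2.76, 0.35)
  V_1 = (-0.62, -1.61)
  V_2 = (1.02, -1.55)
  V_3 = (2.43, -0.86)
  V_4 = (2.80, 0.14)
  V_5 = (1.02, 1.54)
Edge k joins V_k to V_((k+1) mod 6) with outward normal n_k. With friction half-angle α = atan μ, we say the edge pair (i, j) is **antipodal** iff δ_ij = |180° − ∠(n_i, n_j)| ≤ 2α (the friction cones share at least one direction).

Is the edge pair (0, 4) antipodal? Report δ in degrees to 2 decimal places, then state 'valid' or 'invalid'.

δ = 4.30°, valid

α = atan 0.1 = 5.71°;  2α = 11.42°
edge 0: e_0 = (+2.14, -1.96);  n_0 = (-0.6754, -0.7374)
edge 4: e_4 = (-1.78, +1.40);  n_4 = (+0.6182, +0.7860)
∠(n_0, n_4) = 175.70°
δ = |180° − 175.70°| = 4.30°
4.30° ≤ 2α = 11.42°  →  valid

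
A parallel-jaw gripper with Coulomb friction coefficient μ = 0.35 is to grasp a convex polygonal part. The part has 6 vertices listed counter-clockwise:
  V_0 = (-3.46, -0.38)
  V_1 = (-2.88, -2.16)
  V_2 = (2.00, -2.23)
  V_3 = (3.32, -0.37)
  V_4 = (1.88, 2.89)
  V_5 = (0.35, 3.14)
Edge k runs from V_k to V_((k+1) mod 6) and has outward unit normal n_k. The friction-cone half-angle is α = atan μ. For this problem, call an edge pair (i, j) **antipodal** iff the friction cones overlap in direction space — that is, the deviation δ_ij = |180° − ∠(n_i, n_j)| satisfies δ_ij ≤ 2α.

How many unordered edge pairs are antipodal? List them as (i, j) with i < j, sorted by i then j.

count = 3; pairs: (0,3), (1,4), (2,5)

α = atan 0.35 = 19.29°;  2α = 38.58°
n_0 = (-0.9508, -0.3098)
n_1 = (-0.0143, -0.9999)
n_2 = (+0.8155, -0.5787)
n_3 = (+0.9147, +0.4041)
n_4 = (+0.1613, +0.9869)
n_5 = (-0.6786, +0.7345)
  (0,1): δ = 108.87°  ·
  (0,2): δ = 53.41°  ·
  (0,3): δ = 5.78°  ✓
  (0,4): δ = 62.67°  ·
  (0,5): δ = 114.69°  ·
  (1,2): δ = 124.54°  ·
  (1,3): δ = 65.35°  ·
  (1,4): δ = 8.46°  ✓
  (1,5): δ = 43.56°  ·
  (2,3): δ = 120.81°  ·
  (2,4): δ = 63.92°  ·
  (2,5): δ = 11.90°  ✓
  (3,4): δ = 123.11°  ·
  (3,5): δ = 71.10°  ·
  (4,5): δ = 127.99°  ·
antipodal pairs: 3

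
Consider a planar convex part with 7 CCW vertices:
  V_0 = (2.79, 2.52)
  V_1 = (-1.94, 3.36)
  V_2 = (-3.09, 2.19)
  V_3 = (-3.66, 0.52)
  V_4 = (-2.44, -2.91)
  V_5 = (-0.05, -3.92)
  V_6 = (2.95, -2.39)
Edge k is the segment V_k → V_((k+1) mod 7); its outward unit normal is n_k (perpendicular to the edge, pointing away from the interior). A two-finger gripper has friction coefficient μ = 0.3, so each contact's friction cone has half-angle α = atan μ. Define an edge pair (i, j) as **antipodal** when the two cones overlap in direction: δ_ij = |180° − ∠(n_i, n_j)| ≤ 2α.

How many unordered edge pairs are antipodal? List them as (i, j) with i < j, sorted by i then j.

count = 4; pairs: (0,4), (1,5), (2,6), (3,6)

α = atan 0.3 = 16.70°;  2α = 33.40°
n_0 = (+0.1749, +0.9846)
n_1 = (-0.7132, +0.7010)
n_2 = (-0.9464, +0.3230)
n_3 = (-0.9422, -0.3351)
n_4 = (-0.3893, -0.9211)
n_5 = (+0.4543, -0.8908)
n_6 = (+0.9995, +0.0326)
  (0,1): δ = 124.44°  ·
  (0,2): δ = 98.78°  ·
  (0,3): δ = 60.35°  ·
  (0,4): δ = 12.84°  ✓
  (0,5): δ = 37.09°  ·
  (0,6): δ = 101.94°  ·
  (1,2): δ = 154.34°  ·
  (1,3): δ = 115.91°  ·
  (1,4): δ = 68.40°  ·
  (1,5): δ = 18.47°  ✓
  (1,6): δ = 46.37°  ·
  (2,3): δ = 141.57°  ·
  (2,4): δ = 94.06°  ·
  (2,5): δ = 44.13°  ·
  (2,6): δ = 20.71°  ✓
  (3,4): δ = 132.49°  ·
  (3,5): δ = 82.56°  ·
  (3,6): δ = 17.71°  ✓
  (4,5): δ = 130.07°  ·
  (4,6): δ = 65.22°  ·
  (5,6): δ = 115.16°  ·
antipodal pairs: 4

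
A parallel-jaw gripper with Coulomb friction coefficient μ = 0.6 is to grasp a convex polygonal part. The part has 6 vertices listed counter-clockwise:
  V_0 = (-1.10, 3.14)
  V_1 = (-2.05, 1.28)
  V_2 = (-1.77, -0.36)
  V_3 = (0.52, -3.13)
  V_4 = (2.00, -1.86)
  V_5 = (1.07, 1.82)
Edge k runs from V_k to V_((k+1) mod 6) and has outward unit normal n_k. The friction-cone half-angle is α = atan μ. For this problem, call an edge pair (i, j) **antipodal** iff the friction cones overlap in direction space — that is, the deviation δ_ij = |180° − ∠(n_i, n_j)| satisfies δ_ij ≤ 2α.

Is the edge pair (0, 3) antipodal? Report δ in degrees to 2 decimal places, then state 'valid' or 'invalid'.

α = atan 0.6 = 30.96°;  2α = 61.93°
edge 0: e_0 = (-0.95, -1.86);  n_0 = (-0.8906, +0.4549)
edge 3: e_3 = (+1.48, +1.27);  n_3 = (+0.6512, -0.7589)
∠(n_0, n_3) = 157.69°
δ = |180° − 157.69°| = 22.31°
22.31° ≤ 2α = 61.93°  →  valid

δ = 22.31°, valid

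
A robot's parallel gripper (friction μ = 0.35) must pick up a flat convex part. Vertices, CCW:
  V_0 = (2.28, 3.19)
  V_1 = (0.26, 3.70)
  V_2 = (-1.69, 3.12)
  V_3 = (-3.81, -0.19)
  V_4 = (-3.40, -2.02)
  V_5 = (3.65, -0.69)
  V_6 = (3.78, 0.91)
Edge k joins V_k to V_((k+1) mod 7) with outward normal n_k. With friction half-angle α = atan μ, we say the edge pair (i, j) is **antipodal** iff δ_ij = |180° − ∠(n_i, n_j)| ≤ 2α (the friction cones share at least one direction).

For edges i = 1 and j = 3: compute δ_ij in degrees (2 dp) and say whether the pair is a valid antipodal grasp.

δ = 93.94°, invalid

α = atan 0.35 = 19.29°;  2α = 38.58°
edge 1: e_1 = (-1.95, -0.58);  n_1 = (-0.2851, +0.9585)
edge 3: e_3 = (+0.41, -1.83);  n_3 = (-0.9758, -0.2186)
∠(n_1, n_3) = 86.06°
δ = |180° − 86.06°| = 93.94°
93.94° > 2α = 38.58°  →  invalid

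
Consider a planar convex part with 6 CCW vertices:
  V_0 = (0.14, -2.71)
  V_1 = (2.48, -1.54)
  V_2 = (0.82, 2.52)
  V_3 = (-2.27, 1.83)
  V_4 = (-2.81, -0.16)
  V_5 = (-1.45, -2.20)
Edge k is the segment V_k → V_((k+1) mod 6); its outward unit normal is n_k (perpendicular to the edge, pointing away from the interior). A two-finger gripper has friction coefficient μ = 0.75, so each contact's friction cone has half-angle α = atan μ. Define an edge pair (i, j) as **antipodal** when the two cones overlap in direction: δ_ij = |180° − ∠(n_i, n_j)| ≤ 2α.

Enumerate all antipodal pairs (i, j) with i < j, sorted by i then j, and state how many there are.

α = atan 0.75 = 36.87°;  2α = 73.74°
n_0 = (+0.4472, -0.8944)
n_1 = (+0.9256, +0.3785)
n_2 = (-0.2179, +0.9760)
n_3 = (-0.9651, +0.2619)
n_4 = (-0.8321, -0.5547)
n_5 = (-0.3054, -0.9522)
  (0,1): δ = 94.33°  ·
  (0,2): δ = 13.98°  ✓
  (0,3): δ = 48.25°  ✓
  (0,4): δ = 97.13°  ·
  (0,5): δ = 135.65°  ·
  (1,2): δ = 99.65°  ·
  (1,3): δ = 37.42°  ✓
  (1,4): δ = 11.45°  ✓
  (1,5): δ = 49.98°  ✓
  (2,3): δ = 117.77°  ·
  (2,4): δ = 68.90°  ✓
  (2,5): δ = 30.37°  ✓
  (3,4): δ = 131.13°  ·
  (3,5): δ = 92.60°  ·
  (4,5): δ = 141.47°  ·
antipodal pairs: 7

count = 7; pairs: (0,2), (0,3), (1,3), (1,4), (1,5), (2,4), (2,5)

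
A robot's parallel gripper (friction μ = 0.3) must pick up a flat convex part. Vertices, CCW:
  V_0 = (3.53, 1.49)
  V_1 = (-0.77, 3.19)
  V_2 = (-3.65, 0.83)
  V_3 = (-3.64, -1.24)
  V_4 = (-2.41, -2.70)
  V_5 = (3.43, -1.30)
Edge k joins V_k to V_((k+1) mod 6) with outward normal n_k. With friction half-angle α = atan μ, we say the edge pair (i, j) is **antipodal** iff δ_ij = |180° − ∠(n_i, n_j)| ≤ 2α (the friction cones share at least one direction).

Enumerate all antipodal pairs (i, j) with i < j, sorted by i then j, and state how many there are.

count = 3; pairs: (0,3), (1,4), (2,5)

α = atan 0.3 = 16.70°;  2α = 33.40°
n_0 = (+0.3677, +0.9300)
n_1 = (-0.6338, +0.7735)
n_2 = (-1.0000, -0.0048)
n_3 = (-0.7648, -0.6443)
n_4 = (+0.2331, -0.9724)
n_5 = (+0.9994, -0.0358)
  (0,1): δ = 119.10°  ·
  (0,2): δ = 68.15°  ·
  (0,3): δ = 28.32°  ✓
  (0,4): δ = 35.05°  ·
  (0,5): δ = 109.52°  ·
  (1,2): δ = 129.06°  ·
  (1,3): δ = 89.22°  ·
  (1,4): δ = 25.85°  ✓
  (1,5): δ = 48.61°  ·
  (2,3): δ = 140.16°  ·
  (2,4): δ = 76.80°  ·
  (2,5): δ = 2.33°  ✓
  (3,4): δ = 116.63°  ·
  (3,5): δ = 42.17°  ·
  (4,5): δ = 105.53°  ·
antipodal pairs: 3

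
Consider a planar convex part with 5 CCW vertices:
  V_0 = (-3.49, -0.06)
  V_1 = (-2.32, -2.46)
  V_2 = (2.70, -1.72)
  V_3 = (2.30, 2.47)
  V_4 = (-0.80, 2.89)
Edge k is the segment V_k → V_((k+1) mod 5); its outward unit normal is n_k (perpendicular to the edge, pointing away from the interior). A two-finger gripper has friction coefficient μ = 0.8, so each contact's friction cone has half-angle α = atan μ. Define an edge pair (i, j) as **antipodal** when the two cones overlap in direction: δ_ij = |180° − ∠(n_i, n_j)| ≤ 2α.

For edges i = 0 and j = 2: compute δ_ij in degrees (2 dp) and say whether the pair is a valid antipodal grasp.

α = atan 0.8 = 38.66°;  2α = 77.32°
edge 0: e_0 = (+1.17, -2.40);  n_0 = (-0.8989, -0.4382)
edge 2: e_2 = (-0.40, +4.19);  n_2 = (+0.9955, +0.0950)
∠(n_0, n_2) = 159.46°
δ = |180° − 159.46°| = 20.54°
20.54° ≤ 2α = 77.32°  →  valid

δ = 20.54°, valid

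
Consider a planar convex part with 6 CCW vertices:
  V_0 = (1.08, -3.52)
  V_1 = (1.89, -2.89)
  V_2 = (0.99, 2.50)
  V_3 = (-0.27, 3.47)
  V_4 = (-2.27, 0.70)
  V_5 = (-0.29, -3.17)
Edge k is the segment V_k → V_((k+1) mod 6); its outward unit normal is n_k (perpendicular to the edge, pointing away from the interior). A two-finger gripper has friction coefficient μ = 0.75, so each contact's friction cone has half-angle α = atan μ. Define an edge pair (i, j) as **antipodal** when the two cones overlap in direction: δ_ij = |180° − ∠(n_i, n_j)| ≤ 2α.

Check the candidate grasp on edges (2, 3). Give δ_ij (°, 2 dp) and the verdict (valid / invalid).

α = atan 0.75 = 36.87°;  2α = 73.74°
edge 2: e_2 = (-1.26, +0.97);  n_2 = (+0.6100, +0.7924)
edge 3: e_3 = (-2.00, -2.77);  n_3 = (-0.8108, +0.5854)
∠(n_2, n_3) = 91.76°
δ = |180° − 91.76°| = 88.24°
88.24° > 2α = 73.74°  →  invalid

δ = 88.24°, invalid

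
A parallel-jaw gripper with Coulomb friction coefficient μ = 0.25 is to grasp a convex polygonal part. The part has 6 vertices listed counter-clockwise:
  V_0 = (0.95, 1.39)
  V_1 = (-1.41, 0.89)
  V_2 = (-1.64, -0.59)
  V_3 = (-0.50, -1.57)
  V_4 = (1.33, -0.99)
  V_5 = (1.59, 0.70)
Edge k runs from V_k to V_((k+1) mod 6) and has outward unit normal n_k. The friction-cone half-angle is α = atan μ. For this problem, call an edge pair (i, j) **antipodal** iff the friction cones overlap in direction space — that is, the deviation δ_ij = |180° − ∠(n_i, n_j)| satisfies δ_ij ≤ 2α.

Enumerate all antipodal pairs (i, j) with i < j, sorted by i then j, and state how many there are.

α = atan 0.25 = 14.04°;  2α = 28.07°
n_0 = (-0.2073, +0.9783)
n_1 = (-0.9881, +0.1536)
n_2 = (-0.6519, -0.7583)
n_3 = (+0.3021, -0.9533)
n_4 = (+0.9884, -0.1521)
n_5 = (+0.7332, +0.6800)
  (0,1): δ = 110.80°  ·
  (0,2): δ = 52.65°  ·
  (0,3): δ = 5.62°  ✓
  (0,4): δ = 69.29°  ·
  (0,5): δ = 120.88°  ·
  (1,2): δ = 121.85°  ·
  (1,3): δ = 63.58°  ·
  (1,4): δ = 0.09°  ✓
  (1,5): δ = 51.68°  ·
  (2,3): δ = 121.73°  ·
  (2,4): δ = 58.06°  ·
  (2,5): δ = 6.47°  ✓
  (3,4): δ = 116.33°  ·
  (3,5): δ = 64.74°  ·
  (4,5): δ = 128.41°  ·
antipodal pairs: 3

count = 3; pairs: (0,3), (1,4), (2,5)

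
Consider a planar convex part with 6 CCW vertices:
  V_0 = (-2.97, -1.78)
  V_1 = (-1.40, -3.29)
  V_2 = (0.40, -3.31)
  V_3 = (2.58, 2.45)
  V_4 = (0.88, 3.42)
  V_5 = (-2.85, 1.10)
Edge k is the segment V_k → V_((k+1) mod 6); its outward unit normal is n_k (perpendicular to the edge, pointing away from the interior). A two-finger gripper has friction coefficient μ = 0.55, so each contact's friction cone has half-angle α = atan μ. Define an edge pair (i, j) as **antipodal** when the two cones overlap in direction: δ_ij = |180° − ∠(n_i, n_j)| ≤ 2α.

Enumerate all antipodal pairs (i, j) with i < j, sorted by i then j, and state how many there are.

count = 5; pairs: (0,3), (1,3), (1,4), (2,4), (2,5)

α = atan 0.55 = 28.81°;  2α = 57.62°
n_0 = (-0.6932, -0.7207)
n_1 = (-0.0111, -0.9999)
n_2 = (+0.9353, -0.3540)
n_3 = (+0.4956, +0.8686)
n_4 = (-0.5282, +0.8491)
n_5 = (-0.9991, +0.0416)
  (0,1): δ = 136.75°  ·
  (0,2): δ = 66.85°  ·
  (0,3): δ = 14.18°  ✓
  (0,4): δ = 75.76°  ·
  (0,5): δ = 131.50°  ·
  (1,2): δ = 110.09°  ·
  (1,3): δ = 29.07°  ✓
  (1,4): δ = 32.52°  ✓
  (1,5): δ = 88.25°  ·
  (2,3): δ = 98.98°  ·
  (2,4): δ = 37.39°  ✓
  (2,5): δ = 18.34°  ✓
  (3,4): δ = 118.41°  ·
  (3,5): δ = 62.68°  ·
  (4,5): δ = 124.27°  ·
antipodal pairs: 5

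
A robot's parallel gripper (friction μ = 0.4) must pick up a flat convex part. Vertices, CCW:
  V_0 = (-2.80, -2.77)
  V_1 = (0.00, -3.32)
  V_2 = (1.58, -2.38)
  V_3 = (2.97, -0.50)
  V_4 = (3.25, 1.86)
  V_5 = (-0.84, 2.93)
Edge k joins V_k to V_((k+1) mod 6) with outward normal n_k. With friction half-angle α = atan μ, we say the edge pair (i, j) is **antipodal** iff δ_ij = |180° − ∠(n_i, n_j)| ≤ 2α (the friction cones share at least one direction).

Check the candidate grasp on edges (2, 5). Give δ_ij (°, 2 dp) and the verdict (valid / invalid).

δ = 17.50°, valid

α = atan 0.4 = 21.80°;  2α = 43.60°
edge 2: e_2 = (+1.39, +1.88);  n_2 = (+0.8041, -0.5945)
edge 5: e_5 = (-1.96, -5.70);  n_5 = (-0.9457, +0.3252)
∠(n_2, n_5) = 162.50°
δ = |180° − 162.50°| = 17.50°
17.50° ≤ 2α = 43.60°  →  valid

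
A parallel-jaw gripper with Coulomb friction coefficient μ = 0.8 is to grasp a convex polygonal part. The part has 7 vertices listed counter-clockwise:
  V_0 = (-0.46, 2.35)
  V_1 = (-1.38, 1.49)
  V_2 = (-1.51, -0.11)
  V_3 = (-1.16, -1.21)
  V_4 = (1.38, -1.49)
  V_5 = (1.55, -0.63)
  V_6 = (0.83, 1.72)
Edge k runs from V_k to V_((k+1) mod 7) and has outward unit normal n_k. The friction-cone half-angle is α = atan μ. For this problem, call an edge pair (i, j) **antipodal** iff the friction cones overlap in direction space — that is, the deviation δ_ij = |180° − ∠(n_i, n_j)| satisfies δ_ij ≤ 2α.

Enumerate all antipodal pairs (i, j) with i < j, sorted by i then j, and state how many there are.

α = atan 0.8 = 38.66°;  2α = 77.32°
n_0 = (-0.6829, +0.7305)
n_1 = (-0.9967, +0.0810)
n_2 = (-0.9529, -0.3032)
n_3 = (-0.1096, -0.9940)
n_4 = (+0.9810, -0.1939)
n_5 = (+0.9561, +0.2929)
n_6 = (+0.4388, +0.8986)
  (0,1): δ = 137.71°  ·
  (0,2): δ = 115.42°  ·
  (0,3): δ = 49.36°  ✓
  (0,4): δ = 35.75°  ✓
  (0,5): δ = 63.96°  ✓
  (0,6): δ = 110.90°  ·
  (1,2): δ = 157.70°  ·
  (1,3): δ = 91.65°  ·
  (1,4): δ = 6.54°  ✓
  (1,5): δ = 21.68°  ✓
  (1,6): δ = 68.62°  ✓
  (2,3): δ = 113.94°  ·
  (2,4): δ = 28.83°  ✓
  (2,5): δ = 0.62°  ✓
  (2,6): δ = 46.32°  ✓
  (3,4): δ = 94.89°  ·
  (3,5): δ = 66.68°  ✓
  (3,6): δ = 19.74°  ✓
  (4,5): δ = 151.78°  ·
  (4,6): δ = 104.85°  ·
  (5,6): δ = 133.06°  ·
antipodal pairs: 11

count = 11; pairs: (0,3), (0,4), (0,5), (1,4), (1,5), (1,6), (2,4), (2,5), (2,6), (3,5), (3,6)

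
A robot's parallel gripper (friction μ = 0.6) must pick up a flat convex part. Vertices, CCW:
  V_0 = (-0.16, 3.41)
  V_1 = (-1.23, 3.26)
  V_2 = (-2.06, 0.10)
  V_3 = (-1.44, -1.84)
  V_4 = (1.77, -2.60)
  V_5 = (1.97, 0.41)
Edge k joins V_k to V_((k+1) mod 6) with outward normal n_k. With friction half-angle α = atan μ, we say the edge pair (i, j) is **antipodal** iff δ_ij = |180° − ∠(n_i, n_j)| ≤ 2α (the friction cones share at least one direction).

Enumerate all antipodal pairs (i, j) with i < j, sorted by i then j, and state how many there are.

count = 6; pairs: (0,3), (1,4), (1,5), (2,4), (2,5), (3,5)

α = atan 0.6 = 30.96°;  2α = 61.93°
n_0 = (-0.1388, +0.9903)
n_1 = (-0.9672, +0.2540)
n_2 = (-0.9525, -0.3044)
n_3 = (-0.2304, -0.9731)
n_4 = (+0.9978, -0.0663)
n_5 = (+0.8154, +0.5789)
  (0,1): δ = 112.70°  ·
  (0,2): δ = 80.26°  ·
  (0,3): δ = 21.30°  ✓
  (0,4): δ = 78.22°  ·
  (0,5): δ = 117.39°  ·
  (1,2): δ = 147.56°  ·
  (1,3): δ = 88.60°  ·
  (1,4): δ = 10.92°  ✓
  (1,5): δ = 50.09°  ✓
  (2,3): δ = 121.04°  ·
  (2,4): δ = 21.52°  ✓
  (2,5): δ = 17.65°  ✓
  (3,4): δ = 80.48°  ·
  (3,5): δ = 41.31°  ✓
  (4,5): δ = 140.82°  ·
antipodal pairs: 6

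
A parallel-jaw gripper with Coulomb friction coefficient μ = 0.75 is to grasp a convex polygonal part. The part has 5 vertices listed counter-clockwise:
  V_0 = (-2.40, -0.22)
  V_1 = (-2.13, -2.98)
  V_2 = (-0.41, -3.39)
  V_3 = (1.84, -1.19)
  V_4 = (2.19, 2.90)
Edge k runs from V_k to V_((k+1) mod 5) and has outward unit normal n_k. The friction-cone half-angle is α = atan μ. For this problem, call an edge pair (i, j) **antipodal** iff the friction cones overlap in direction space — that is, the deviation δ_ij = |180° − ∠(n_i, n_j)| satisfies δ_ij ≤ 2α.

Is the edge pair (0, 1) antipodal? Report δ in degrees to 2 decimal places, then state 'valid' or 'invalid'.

α = atan 0.75 = 36.87°;  2α = 73.74°
edge 0: e_0 = (+0.27, -2.76);  n_0 = (-0.9952, -0.0974)
edge 1: e_1 = (+1.72, -0.41);  n_1 = (-0.2319, -0.9727)
∠(n_0, n_1) = 71.01°
δ = |180° − 71.01°| = 108.99°
108.99° > 2α = 73.74°  →  invalid

δ = 108.99°, invalid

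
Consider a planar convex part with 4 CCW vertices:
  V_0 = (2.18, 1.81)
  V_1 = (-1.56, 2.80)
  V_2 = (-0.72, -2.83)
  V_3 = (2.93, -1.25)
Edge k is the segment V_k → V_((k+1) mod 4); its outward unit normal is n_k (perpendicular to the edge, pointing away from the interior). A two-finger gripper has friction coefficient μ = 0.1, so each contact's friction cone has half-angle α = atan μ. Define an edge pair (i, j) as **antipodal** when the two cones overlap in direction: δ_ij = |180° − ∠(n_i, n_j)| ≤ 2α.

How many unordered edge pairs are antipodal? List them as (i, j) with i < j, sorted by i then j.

α = atan 0.1 = 5.71°;  2α = 11.42°
n_0 = (+0.2559, +0.9667)
n_1 = (-0.9891, -0.1476)
n_2 = (+0.3973, -0.9177)
n_3 = (+0.9713, +0.2381)
  (0,1): δ = 66.69°  ·
  (0,2): δ = 38.23°  ·
  (0,3): δ = 118.60°  ·
  (1,2): δ = 75.08°  ·
  (1,3): δ = 5.29°  ✓
  (2,3): δ = 99.64°  ·
antipodal pairs: 1

count = 1; pairs: (1,3)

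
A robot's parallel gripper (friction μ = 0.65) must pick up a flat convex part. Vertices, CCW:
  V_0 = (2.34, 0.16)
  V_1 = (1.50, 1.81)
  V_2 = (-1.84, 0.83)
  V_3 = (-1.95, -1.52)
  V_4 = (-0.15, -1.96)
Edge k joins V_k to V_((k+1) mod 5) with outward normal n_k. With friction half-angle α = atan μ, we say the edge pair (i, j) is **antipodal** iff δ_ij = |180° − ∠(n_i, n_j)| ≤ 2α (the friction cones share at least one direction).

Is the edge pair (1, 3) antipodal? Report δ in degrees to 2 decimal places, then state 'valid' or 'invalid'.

α = atan 0.65 = 33.02°;  2α = 66.05°
edge 1: e_1 = (-3.34, -0.98);  n_1 = (-0.2815, +0.9595)
edge 3: e_3 = (+1.80, -0.44);  n_3 = (-0.2375, -0.9714)
∠(n_1, n_3) = 149.91°
δ = |180° − 149.91°| = 30.09°
30.09° ≤ 2α = 66.05°  →  valid

δ = 30.09°, valid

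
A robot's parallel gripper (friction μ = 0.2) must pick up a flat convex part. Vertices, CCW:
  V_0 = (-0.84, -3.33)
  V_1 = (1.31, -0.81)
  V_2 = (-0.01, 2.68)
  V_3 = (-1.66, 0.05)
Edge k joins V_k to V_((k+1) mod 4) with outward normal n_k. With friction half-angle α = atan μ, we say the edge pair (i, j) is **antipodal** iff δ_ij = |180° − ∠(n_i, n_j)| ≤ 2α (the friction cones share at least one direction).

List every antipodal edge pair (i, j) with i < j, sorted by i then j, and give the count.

count = 2; pairs: (0,2), (1,3)

α = atan 0.2 = 11.31°;  2α = 22.62°
n_0 = (+0.7607, -0.6490)
n_1 = (+0.9353, +0.3538)
n_2 = (-0.8471, +0.5314)
n_3 = (-0.9718, -0.2358)
  (0,1): δ = 118.81°  ·
  (0,2): δ = 8.37°  ✓
  (0,3): δ = 54.11°  ·
  (1,2): δ = 52.82°  ·
  (1,3): δ = 7.08°  ✓
  (2,3): δ = 134.26°  ·
antipodal pairs: 2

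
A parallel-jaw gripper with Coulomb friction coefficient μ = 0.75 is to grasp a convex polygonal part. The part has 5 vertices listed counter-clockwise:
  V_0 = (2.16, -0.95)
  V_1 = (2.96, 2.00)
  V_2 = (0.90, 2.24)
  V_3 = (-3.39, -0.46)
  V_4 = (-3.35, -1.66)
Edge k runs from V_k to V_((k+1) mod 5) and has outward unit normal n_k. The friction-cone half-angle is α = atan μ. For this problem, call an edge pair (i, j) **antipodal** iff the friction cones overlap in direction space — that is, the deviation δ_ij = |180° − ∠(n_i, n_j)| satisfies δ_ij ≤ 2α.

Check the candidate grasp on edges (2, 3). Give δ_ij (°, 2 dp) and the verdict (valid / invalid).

α = atan 0.75 = 36.87°;  2α = 73.74°
edge 2: e_2 = (-4.29, -2.70);  n_2 = (-0.5327, +0.8463)
edge 3: e_3 = (+0.04, -1.20);  n_3 = (-0.9994, -0.0333)
∠(n_2, n_3) = 59.72°
δ = |180° − 59.72°| = 120.28°
120.28° > 2α = 73.74°  →  invalid

δ = 120.28°, invalid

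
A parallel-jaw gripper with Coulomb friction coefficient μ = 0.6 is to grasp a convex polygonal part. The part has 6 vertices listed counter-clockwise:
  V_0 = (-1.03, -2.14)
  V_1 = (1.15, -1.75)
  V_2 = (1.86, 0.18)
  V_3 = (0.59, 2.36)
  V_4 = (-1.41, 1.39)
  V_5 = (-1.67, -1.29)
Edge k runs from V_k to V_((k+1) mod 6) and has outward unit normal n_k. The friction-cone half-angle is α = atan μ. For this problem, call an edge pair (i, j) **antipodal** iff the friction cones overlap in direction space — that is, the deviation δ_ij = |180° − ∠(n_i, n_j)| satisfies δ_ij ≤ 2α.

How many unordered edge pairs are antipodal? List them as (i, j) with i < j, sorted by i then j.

count = 6; pairs: (0,3), (1,3), (1,4), (1,5), (2,4), (2,5)

α = atan 0.6 = 30.96°;  2α = 61.93°
n_0 = (+0.1761, -0.9844)
n_1 = (+0.9385, -0.3453)
n_2 = (+0.8641, +0.5034)
n_3 = (-0.4364, +0.8998)
n_4 = (-0.9953, +0.0966)
n_5 = (-0.7989, -0.6015)
  (0,1): δ = 120.34°  ·
  (0,2): δ = 69.92°  ·
  (0,3): δ = 15.73°  ✓
  (0,4): δ = 74.32°  ·
  (0,5): δ = 116.83°  ·
  (1,2): δ = 129.58°  ·
  (1,3): δ = 43.93°  ✓
  (1,4): δ = 14.66°  ✓
  (1,5): δ = 57.17°  ✓
  (2,3): δ = 94.35°  ·
  (2,4): δ = 35.76°  ✓
  (2,5): δ = 6.75°  ✓
  (3,4): δ = 121.41°  ·
  (3,5): δ = 78.90°  ·
  (4,5): δ = 137.48°  ·
antipodal pairs: 6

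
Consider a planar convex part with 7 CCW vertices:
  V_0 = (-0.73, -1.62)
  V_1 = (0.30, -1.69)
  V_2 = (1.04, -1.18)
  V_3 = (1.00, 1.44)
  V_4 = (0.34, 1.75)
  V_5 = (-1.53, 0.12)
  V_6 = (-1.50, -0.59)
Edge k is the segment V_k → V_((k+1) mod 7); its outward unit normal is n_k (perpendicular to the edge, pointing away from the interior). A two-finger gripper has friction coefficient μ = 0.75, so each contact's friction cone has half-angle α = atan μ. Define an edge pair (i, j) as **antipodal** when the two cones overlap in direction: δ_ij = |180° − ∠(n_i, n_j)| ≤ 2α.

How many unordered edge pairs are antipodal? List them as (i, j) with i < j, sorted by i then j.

α = atan 0.75 = 36.87°;  2α = 73.74°
n_0 = (-0.0678, -0.9977)
n_1 = (+0.5675, -0.8234)
n_2 = (+0.9999, +0.0153)
n_3 = (+0.4251, +0.9051)
n_4 = (-0.6571, +0.7538)
n_5 = (-0.9991, -0.0422)
n_6 = (-0.8009, -0.5988)
  (0,1): δ = 141.54°  ·
  (0,2): δ = 85.24°  ·
  (0,3): δ = 21.27°  ✓
  (0,4): δ = 44.97°  ✓
  (0,5): δ = 96.31°  ·
  (0,6): δ = 130.67°  ·
  (1,2): δ = 123.70°  ·
  (1,3): δ = 59.73°  ✓
  (1,4): δ = 6.50°  ✓
  (1,5): δ = 57.85°  ✓
  (1,6): δ = 92.21°  ·
  (2,3): δ = 116.03°  ·
  (2,4): δ = 49.80°  ✓
  (2,5): δ = 1.54°  ✓
  (2,6): δ = 35.91°  ✓
  (3,4): δ = 113.76°  ·
  (3,5): δ = 62.42°  ✓
  (3,6): δ = 28.06°  ✓
  (4,5): δ = 128.66°  ·
  (4,6): δ = 94.30°  ·
  (5,6): δ = 145.64°  ·
antipodal pairs: 10

count = 10; pairs: (0,3), (0,4), (1,3), (1,4), (1,5), (2,4), (2,5), (2,6), (3,5), (3,6)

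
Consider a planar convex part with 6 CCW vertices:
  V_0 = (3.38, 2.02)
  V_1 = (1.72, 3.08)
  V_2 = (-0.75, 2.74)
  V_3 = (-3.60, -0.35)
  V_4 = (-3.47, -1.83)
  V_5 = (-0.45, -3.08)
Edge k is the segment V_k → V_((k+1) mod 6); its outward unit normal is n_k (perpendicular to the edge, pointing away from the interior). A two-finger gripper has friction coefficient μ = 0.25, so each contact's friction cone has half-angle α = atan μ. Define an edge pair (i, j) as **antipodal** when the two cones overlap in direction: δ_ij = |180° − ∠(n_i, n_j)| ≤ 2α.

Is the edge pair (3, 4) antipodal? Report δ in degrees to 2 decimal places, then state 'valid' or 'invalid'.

α = atan 0.25 = 14.04°;  2α = 28.07°
edge 3: e_3 = (+0.13, -1.48);  n_3 = (-0.9962, -0.0875)
edge 4: e_4 = (+3.02, -1.25);  n_4 = (-0.3824, -0.9240)
∠(n_3, n_4) = 62.50°
δ = |180° − 62.50°| = 117.50°
117.50° > 2α = 28.07°  →  invalid

δ = 117.50°, invalid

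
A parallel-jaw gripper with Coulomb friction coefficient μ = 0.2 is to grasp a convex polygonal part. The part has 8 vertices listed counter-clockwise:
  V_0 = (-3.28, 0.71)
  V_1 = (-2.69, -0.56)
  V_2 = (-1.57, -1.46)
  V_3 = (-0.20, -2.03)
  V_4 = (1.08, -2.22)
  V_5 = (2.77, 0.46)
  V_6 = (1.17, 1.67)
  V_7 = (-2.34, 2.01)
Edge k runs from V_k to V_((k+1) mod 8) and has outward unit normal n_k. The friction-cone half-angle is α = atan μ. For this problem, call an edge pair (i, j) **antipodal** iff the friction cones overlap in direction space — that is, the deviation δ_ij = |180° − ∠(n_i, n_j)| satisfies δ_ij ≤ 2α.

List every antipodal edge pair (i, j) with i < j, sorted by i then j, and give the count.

α = atan 0.2 = 11.31°;  2α = 22.62°
n_0 = (-0.9069, -0.4213)
n_1 = (-0.6264, -0.7795)
n_2 = (-0.3841, -0.9233)
n_3 = (-0.1468, -0.9892)
n_4 = (+0.8459, -0.5334)
n_5 = (+0.6032, +0.7976)
n_6 = (+0.0964, +0.9953)
n_7 = (-0.8104, +0.5859)
  (0,1): δ = 153.70°  ·
  (0,2): δ = 137.51°  ·
  (0,3): δ = 123.36°  ·
  (0,4): δ = 57.15°  ·
  (0,5): δ = 27.98°  ·
  (0,6): δ = 59.55°  ·
  (0,7): δ = 119.21°  ·
  (1,2): δ = 163.81°  ·
  (1,3): δ = 149.66°  ·
  (1,4): δ = 83.45°  ·
  (1,5): δ = 1.69°  ✓
  (1,6): δ = 33.25°  ·
  (1,7): δ = 92.91°  ·
  (2,3): δ = 165.85°  ·
  (2,4): δ = 99.65°  ·
  (2,5): δ = 14.51°  ✓
  (2,6): δ = 17.06°  ✓
  (2,7): δ = 76.72°  ·
  (3,4): δ = 113.79°  ·
  (3,5): δ = 28.66°  ·
  (3,6): δ = 2.91°  ✓
  (3,7): δ = 62.57°  ·
  (4,5): δ = 94.86°  ·
  (4,6): δ = 63.30°  ·
  (4,7): δ = 3.63°  ✓
  (5,6): δ = 148.43°  ·
  (5,7): δ = 88.77°  ·
  (6,7): δ = 120.34°  ·
antipodal pairs: 5

count = 5; pairs: (1,5), (2,5), (2,6), (3,6), (4,7)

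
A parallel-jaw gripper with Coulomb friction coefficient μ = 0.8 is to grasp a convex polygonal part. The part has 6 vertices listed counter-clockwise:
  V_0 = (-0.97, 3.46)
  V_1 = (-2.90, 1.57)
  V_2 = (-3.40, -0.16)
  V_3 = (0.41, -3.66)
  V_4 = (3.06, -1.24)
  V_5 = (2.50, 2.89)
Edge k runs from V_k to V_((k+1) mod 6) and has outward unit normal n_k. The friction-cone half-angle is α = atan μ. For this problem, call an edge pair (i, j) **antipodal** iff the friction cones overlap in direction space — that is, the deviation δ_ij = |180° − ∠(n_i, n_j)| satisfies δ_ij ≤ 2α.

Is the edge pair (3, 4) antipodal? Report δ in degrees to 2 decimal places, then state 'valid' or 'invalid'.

δ = 124.68°, invalid

α = atan 0.8 = 38.66°;  2α = 77.32°
edge 3: e_3 = (+2.65, +2.42);  n_3 = (+0.6743, -0.7384)
edge 4: e_4 = (-0.56, +4.13);  n_4 = (+0.9909, +0.1344)
∠(n_3, n_4) = 55.32°
δ = |180° − 55.32°| = 124.68°
124.68° > 2α = 77.32°  →  invalid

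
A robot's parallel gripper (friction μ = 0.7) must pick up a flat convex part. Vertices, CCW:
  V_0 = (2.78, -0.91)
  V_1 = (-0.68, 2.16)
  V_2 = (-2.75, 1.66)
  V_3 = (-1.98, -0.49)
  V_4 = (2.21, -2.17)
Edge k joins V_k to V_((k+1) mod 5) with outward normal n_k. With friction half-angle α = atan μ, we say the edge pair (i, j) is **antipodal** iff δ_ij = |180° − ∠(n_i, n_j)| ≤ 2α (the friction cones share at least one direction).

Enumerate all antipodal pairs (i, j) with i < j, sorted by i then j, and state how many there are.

count = 5; pairs: (0,2), (0,3), (1,3), (1,4), (2,4)

α = atan 0.7 = 34.99°;  2α = 69.98°
n_0 = (+0.6637, +0.7480)
n_1 = (-0.2348, +0.9720)
n_2 = (-0.9414, -0.3372)
n_3 = (-0.3722, -0.9282)
n_4 = (+0.9111, -0.4122)
  (0,1): δ = 124.84°  ·
  (0,2): δ = 28.71°  ✓
  (0,3): δ = 19.73°  ✓
  (0,4): δ = 107.24°  ·
  (1,2): δ = 83.87°  ·
  (1,3): δ = 35.43°  ✓
  (1,4): δ = 52.08°  ✓
  (2,3): δ = 131.55°  ·
  (2,4): δ = 44.05°  ✓
  (3,4): δ = 92.49°  ·
antipodal pairs: 5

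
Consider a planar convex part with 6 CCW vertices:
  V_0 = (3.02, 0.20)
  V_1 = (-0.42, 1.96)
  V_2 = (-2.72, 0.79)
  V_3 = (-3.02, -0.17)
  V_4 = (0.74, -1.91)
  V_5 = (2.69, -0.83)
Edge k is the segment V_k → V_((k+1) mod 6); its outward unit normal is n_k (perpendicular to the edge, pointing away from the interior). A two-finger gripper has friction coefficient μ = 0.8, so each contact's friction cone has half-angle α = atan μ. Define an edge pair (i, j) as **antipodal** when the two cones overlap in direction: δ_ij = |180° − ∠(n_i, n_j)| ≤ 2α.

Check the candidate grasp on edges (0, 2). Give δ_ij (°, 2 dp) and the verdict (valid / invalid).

δ = 80.26°, invalid

α = atan 0.8 = 38.66°;  2α = 77.32°
edge 0: e_0 = (-3.44, +1.76);  n_0 = (+0.4555, +0.8902)
edge 2: e_2 = (-0.30, -0.96);  n_2 = (-0.9545, +0.2983)
∠(n_0, n_2) = 99.74°
δ = |180° − 99.74°| = 80.26°
80.26° > 2α = 77.32°  →  invalid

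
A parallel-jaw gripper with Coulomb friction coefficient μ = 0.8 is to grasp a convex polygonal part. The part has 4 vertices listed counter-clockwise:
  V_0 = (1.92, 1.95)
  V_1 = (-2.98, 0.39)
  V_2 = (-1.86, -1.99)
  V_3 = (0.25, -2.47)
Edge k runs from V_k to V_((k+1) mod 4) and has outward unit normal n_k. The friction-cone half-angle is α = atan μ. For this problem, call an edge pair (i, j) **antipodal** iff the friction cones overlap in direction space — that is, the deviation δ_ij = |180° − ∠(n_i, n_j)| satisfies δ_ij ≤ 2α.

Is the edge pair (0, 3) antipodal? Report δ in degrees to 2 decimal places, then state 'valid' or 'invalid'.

α = atan 0.8 = 38.66°;  2α = 77.32°
edge 0: e_0 = (-4.90, -1.56);  n_0 = (-0.3034, +0.9529)
edge 3: e_3 = (+1.67, +4.42);  n_3 = (+0.9355, -0.3534)
∠(n_0, n_3) = 128.36°
δ = |180° − 128.36°| = 51.64°
51.64° ≤ 2α = 77.32°  →  valid

δ = 51.64°, valid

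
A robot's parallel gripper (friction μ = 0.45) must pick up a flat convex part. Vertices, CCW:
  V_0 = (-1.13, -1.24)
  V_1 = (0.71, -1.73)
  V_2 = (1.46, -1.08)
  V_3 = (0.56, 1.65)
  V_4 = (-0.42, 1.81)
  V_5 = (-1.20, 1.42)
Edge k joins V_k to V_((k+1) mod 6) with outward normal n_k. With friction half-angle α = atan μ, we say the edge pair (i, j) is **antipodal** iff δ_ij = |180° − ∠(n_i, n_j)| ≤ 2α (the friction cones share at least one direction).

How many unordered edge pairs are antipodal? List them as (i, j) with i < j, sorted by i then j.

count = 4; pairs: (0,3), (0,4), (1,4), (2,5)

α = atan 0.45 = 24.23°;  2α = 48.46°
n_0 = (-0.2573, -0.9663)
n_1 = (+0.6549, -0.7557)
n_2 = (+0.9497, +0.3131)
n_3 = (+0.1611, +0.9869)
n_4 = (-0.4472, +0.8944)
n_5 = (-0.9997, -0.0263)
  (0,1): δ = 124.17°  ·
  (0,2): δ = 56.84°  ·
  (0,3): δ = 5.64°  ✓
  (0,4): δ = 41.48°  ✓
  (0,5): δ = 106.42°  ·
  (1,2): δ = 112.67°  ·
  (1,3): δ = 50.19°  ·
  (1,4): δ = 14.35°  ✓
  (1,5): δ = 50.59°  ·
  (2,3): δ = 117.52°  ·
  (2,4): δ = 81.68°  ·
  (2,5): δ = 16.74°  ✓
  (3,4): δ = 144.16°  ·
  (3,5): δ = 79.22°  ·
  (4,5): δ = 115.06°  ·
antipodal pairs: 4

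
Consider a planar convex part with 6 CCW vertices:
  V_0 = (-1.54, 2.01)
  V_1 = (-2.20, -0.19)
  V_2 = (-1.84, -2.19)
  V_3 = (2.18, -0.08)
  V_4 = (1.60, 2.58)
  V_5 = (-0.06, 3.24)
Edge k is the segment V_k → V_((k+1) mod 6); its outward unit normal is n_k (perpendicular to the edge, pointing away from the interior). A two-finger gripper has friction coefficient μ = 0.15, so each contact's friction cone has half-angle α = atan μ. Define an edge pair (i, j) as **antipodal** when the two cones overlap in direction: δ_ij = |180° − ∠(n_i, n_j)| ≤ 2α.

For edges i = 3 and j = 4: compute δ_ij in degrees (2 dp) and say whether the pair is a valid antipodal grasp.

δ = 123.98°, invalid

α = atan 0.15 = 8.53°;  2α = 17.06°
edge 3: e_3 = (-0.58, +2.66);  n_3 = (+0.9770, +0.2130)
edge 4: e_4 = (-1.66, +0.66);  n_4 = (+0.3695, +0.9292)
∠(n_3, n_4) = 56.02°
δ = |180° − 56.02°| = 123.98°
123.98° > 2α = 17.06°  →  invalid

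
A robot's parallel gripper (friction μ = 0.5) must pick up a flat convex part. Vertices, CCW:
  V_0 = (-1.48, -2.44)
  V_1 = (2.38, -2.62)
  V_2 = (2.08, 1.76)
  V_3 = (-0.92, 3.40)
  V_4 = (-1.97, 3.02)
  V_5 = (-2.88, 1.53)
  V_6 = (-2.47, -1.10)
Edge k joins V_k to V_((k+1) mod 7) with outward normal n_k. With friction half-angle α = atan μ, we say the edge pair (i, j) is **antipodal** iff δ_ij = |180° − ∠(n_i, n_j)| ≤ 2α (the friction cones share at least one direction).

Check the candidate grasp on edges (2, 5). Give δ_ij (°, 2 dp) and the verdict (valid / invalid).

α = atan 0.5 = 26.57°;  2α = 53.13°
edge 2: e_2 = (-3.00, +1.64);  n_2 = (+0.4797, +0.8774)
edge 5: e_5 = (+0.41, -2.63);  n_5 = (-0.9881, -0.1540)
∠(n_2, n_5) = 127.52°
δ = |180° − 127.52°| = 52.48°
52.48° ≤ 2α = 53.13°  →  valid

δ = 52.48°, valid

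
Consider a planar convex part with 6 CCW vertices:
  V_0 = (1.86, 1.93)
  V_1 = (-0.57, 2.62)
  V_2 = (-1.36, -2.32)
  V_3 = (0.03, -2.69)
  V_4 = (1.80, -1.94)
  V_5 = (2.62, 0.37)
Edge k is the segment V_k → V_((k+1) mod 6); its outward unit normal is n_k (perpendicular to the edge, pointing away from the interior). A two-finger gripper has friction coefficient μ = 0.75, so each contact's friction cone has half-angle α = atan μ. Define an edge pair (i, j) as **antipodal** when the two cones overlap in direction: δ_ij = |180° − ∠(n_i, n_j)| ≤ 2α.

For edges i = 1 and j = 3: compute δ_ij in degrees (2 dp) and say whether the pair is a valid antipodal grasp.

α = atan 0.75 = 36.87°;  2α = 73.74°
edge 1: e_1 = (-0.79, -4.94);  n_1 = (-0.9875, +0.1579)
edge 3: e_3 = (+1.77, +0.75);  n_3 = (+0.3901, -0.9208)
∠(n_1, n_3) = 122.05°
δ = |180° − 122.05°| = 57.95°
57.95° ≤ 2α = 73.74°  →  valid

δ = 57.95°, valid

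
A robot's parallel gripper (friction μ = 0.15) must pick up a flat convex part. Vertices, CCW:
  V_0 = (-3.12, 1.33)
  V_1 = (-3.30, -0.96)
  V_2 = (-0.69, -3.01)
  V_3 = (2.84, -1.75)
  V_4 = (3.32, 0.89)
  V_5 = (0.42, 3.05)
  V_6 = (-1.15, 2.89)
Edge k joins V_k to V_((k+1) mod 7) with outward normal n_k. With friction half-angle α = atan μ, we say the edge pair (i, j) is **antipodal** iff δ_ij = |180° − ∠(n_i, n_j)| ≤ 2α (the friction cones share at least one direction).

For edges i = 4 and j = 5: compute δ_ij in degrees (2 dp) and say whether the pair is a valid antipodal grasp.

δ = 137.50°, invalid

α = atan 0.15 = 8.53°;  2α = 17.06°
edge 4: e_4 = (-2.90, +2.16);  n_4 = (+0.5973, +0.8020)
edge 5: e_5 = (-1.57, -0.16);  n_5 = (-0.1014, +0.9948)
∠(n_4, n_5) = 42.50°
δ = |180° − 42.50°| = 137.50°
137.50° > 2α = 17.06°  →  invalid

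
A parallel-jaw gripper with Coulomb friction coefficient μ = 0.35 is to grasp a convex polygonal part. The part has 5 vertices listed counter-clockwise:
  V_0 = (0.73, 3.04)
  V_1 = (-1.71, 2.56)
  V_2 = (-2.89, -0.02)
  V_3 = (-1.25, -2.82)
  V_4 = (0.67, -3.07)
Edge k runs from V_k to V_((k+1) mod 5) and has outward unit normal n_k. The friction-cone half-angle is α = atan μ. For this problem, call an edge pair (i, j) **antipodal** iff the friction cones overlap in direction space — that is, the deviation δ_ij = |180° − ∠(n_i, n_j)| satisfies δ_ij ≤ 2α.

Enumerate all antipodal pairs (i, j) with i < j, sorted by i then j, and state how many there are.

α = atan 0.35 = 19.29°;  2α = 38.58°
n_0 = (-0.1930, +0.9812)
n_1 = (-0.9094, +0.4159)
n_2 = (-0.8629, -0.5054)
n_3 = (-0.1291, -0.9916)
n_4 = (+1.0000, -0.0098)
  (0,1): δ = 125.71°  ·
  (0,2): δ = 70.77°  ·
  (0,3): δ = 18.55°  ✓
  (0,4): δ = 78.31°  ·
  (1,2): δ = 125.06°  ·
  (1,3): δ = 72.84°  ·
  (1,4): δ = 24.02°  ✓
  (2,3): δ = 127.78°  ·
  (2,4): δ = 30.92°  ✓
  (3,4): δ = 83.14°  ·
antipodal pairs: 3

count = 3; pairs: (0,3), (1,4), (2,4)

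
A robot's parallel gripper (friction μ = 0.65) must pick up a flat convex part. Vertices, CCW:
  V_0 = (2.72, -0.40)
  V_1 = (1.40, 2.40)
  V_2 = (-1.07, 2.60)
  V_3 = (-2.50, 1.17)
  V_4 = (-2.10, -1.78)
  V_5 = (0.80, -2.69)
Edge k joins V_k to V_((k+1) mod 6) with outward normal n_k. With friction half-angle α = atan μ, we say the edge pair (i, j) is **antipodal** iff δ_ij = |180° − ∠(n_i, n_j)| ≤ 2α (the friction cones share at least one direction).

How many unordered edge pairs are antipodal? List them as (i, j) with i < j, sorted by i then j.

α = atan 0.65 = 33.02°;  2α = 66.05°
n_0 = (+0.9045, +0.4264)
n_1 = (+0.0807, +0.9967)
n_2 = (-0.7071, +0.7071)
n_3 = (-0.9909, -0.1344)
n_4 = (-0.2994, -0.9541)
n_5 = (+0.7663, -0.6425)
  (0,1): δ = 119.87°  ·
  (0,2): δ = 70.24°  ·
  (0,3): δ = 17.52°  ✓
  (0,4): δ = 47.34°  ✓
  (0,5): δ = 114.78°  ·
  (1,2): δ = 130.37°  ·
  (1,3): δ = 77.65°  ·
  (1,4): δ = 12.79°  ✓
  (1,5): δ = 54.65°  ✓
  (2,3): δ = 127.28°  ·
  (2,4): δ = 62.42°  ✓
  (2,5): δ = 5.02°  ✓
  (3,4): δ = 115.14°  ·
  (3,5): δ = 47.70°  ✓
  (4,5): δ = 112.56°  ·
antipodal pairs: 7

count = 7; pairs: (0,3), (0,4), (1,4), (1,5), (2,4), (2,5), (3,5)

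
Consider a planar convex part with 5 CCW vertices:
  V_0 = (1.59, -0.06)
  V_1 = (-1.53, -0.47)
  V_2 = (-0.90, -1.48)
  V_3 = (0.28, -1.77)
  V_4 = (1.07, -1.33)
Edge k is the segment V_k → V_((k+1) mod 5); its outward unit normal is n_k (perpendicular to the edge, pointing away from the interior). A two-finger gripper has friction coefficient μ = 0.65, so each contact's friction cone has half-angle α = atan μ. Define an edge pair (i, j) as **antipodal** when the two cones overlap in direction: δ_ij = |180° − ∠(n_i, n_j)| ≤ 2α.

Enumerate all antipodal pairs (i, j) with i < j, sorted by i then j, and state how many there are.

count = 5; pairs: (0,1), (0,2), (0,3), (0,4), (1,4)

α = atan 0.65 = 33.02°;  2α = 66.05°
n_0 = (-0.1303, +0.9915)
n_1 = (-0.8485, -0.5292)
n_2 = (-0.2387, -0.9711)
n_3 = (+0.4866, -0.8736)
n_4 = (+0.9254, -0.3789)
  (0,1): δ = 65.53°  ✓
  (0,2): δ = 21.29°  ✓
  (0,3): δ = 21.63°  ✓
  (0,4): δ = 60.25°  ✓
  (1,2): δ = 135.76°  ·
  (1,3): δ = 92.84°  ·
  (1,4): δ = 54.22°  ✓
  (2,3): δ = 137.08°  ·
  (2,4): δ = 98.46°  ·
  (3,4): δ = 141.38°  ·
antipodal pairs: 5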